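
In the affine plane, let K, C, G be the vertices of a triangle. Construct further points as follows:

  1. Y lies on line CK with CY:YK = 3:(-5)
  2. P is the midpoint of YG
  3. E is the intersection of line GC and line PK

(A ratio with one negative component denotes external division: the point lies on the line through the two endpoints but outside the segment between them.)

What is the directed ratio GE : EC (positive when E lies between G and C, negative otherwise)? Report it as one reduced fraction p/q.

GE:EC = 5/2

Set K = (0, 0), C = (1, 0), G = (0, 1); any affine frame gives the same invariant.
1. Y lies on line CK with CY:YK = 3:(-5) ⇒ Y = (5/2, 0)
2. P is the midpoint of YG ⇒ P = (5/4, 1/2)
3. E is the intersection of line GC and line PK ⇒ E = (5/7, 2/7)
E = G + t·(C−G) with t = 5/7, so GE:EC = t:(1−t) = 5/7:2/7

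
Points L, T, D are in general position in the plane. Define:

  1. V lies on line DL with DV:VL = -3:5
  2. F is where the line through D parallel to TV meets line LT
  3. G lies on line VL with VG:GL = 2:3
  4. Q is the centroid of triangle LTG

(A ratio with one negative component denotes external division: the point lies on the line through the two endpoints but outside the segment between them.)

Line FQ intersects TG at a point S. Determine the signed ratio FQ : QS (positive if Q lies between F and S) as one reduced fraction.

Set L = (0, 0), T = (1, 0), D = (0, 1); any affine frame gives the same invariant.
1. V lies on line DL with DV:VL = -3:5 ⇒ V = (0, 5/2)
2. F is where the line through D parallel to TV meets line LT ⇒ F = (2/5, 0)
3. G lies on line VL with VG:GL = 2:3 ⇒ G = (0, 3/2)
4. Q is the centroid of triangle LTG ⇒ Q = (1/3, 1/2)
line FQ meets TG at S = (1/4, 9/8)
Q = F + t·(S−F) with t = 4/9, so FQ:QS = 4/9:5/9

FQ:QS = 4/5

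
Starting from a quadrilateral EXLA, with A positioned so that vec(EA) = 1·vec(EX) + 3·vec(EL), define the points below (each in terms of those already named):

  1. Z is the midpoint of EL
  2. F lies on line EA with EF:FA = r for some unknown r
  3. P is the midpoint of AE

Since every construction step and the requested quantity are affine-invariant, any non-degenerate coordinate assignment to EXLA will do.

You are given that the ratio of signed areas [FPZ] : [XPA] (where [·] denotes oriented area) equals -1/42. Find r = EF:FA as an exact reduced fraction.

Work in coordinates with E = (0, 0), X = (1, 0), L = (0, 1), A = (1, 3).
1. Z is the midpoint of EL ⇒ Z = (0, 1/2)
2. With EF:FA = r, write λ = r/(r+1) so F = E + λ·(A−E); F is affine-linear in λ
3. P is the midpoint of AE ⇒ P = (1/2, 3/2)
Every point depending on F is an affine combination of F and λ-independent points, so each such coordinate is linear in λ; the λ² term in each signed area is a multiple of (A−E)×(A−E) = 0, so 2·[FPZ] and 2·[XPA] are each linear in λ. Evaluating at λ=0 and λ=1:
  2·[FPZ] = -1/2·λ + 1/4,   2·[XPA] = -3/2
So [FPZ]:[XPA] = (-1/2·λ + 1/4) / (-3/2). Setting this equal to -1/42:
  -1/2·λ + 1/4 = -1/42·(-3/2)  ⇒  λ = 3/7
Then r = λ/(1−λ) = (3/7)/(4/7) = 3/4. Check: with r = 3/4, F = (3/7, 9/7) and [FPZ]:[XPA] = -1/42 as required.

r = 3/4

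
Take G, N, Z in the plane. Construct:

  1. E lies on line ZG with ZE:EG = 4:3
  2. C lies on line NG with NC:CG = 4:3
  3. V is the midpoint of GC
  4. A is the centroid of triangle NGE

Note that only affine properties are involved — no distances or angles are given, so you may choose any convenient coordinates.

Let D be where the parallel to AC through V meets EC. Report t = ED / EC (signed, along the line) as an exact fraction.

t = -1/2

Choose coordinates G = (0, 0), N = (1, 0), Z = (0, 1).
1. E lies on line ZG with ZE:EG = 4:3 ⇒ E = (0, 3/7)
2. C lies on line NG with NC:CG = 4:3 ⇒ C = (3/7, 0)
3. V is the midpoint of GC ⇒ V = (3/14, 0)
4. A is the centroid of triangle NGE ⇒ A = (1/3, 1/7)
through V parallel to AC: direction (2/21, -1/7); meets EC at D = (-3/14, 9/14)
D = E + t·(C−E) with t = -1/2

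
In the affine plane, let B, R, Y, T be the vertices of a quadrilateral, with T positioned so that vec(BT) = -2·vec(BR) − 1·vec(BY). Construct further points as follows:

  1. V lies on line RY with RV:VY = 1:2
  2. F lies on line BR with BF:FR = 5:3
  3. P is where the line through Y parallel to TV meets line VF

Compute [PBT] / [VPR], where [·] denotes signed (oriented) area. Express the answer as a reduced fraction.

Choose coordinates B = (0, 0), R = (1, 0), Y = (0, 1), T = (-2, -1).
1. V lies on line RY with RV:VY = 1:2 ⇒ V = (2/3, 1/3)
2. F lies on line BR with BF:FR = 5:3 ⇒ F = (5/8, 0)
3. P is where the line through Y parallel to TV meets line VF ⇒ P = (4/5, 7/5)
2·[PBT] = -2, 2·[VPR] = -2/5
[PBT]:[VPR] = -2:-2/5 = 5

[PBT]:[VPR] = 5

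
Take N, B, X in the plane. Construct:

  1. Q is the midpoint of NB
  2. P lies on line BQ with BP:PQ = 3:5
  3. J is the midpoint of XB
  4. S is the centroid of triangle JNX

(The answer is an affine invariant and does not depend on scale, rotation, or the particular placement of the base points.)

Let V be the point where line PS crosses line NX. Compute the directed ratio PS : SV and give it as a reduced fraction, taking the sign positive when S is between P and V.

PS:SV = 31/8

Assign N = (0, 0), B = (1, 0), X = (0, 1) — the answer is frame-independent, so this choice is without loss of generality.
1. Q is the midpoint of NB ⇒ Q = (1/2, 0)
2. P lies on line BQ with BP:PQ = 3:5 ⇒ P = (13/16, 0)
3. J is the midpoint of XB ⇒ J = (1/2, 1/2)
4. S is the centroid of triangle JNX ⇒ S = (1/6, 1/2)
line PS meets NX at V = (0, 39/62)
S = P + t·(V−P) with t = 31/39, so PS:SV = 31/39:8/39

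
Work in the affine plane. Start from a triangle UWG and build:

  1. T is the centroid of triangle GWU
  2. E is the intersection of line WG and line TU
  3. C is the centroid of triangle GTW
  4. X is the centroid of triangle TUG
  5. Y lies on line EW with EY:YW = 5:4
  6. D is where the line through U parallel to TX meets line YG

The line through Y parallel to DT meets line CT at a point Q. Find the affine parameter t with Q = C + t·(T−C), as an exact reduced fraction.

Assign U = (0, 0), W = (1, 0), G = (0, 1) — the answer is frame-independent, so this choice is without loss of generality.
1. T is the centroid of triangle GWU ⇒ T = (1/3, 1/3)
2. E is the intersection of line WG and line TU ⇒ E = (1/2, 1/2)
3. C is the centroid of triangle GTW ⇒ C = (4/9, 4/9)
4. X is the centroid of triangle TUG ⇒ X = (1/9, 4/9)
5. Y lies on line EW with EY:YW = 5:4 ⇒ Y = (7/9, 2/9)
6. D is where the line through U parallel to TX meets line YG ⇒ D = (2, -1)
through Y parallel to DT: direction (-5/3, 4/3); meets CT at Q = (38/81, 38/81)
Q = C + t·(T−C) with t = -2/9

t = -2/9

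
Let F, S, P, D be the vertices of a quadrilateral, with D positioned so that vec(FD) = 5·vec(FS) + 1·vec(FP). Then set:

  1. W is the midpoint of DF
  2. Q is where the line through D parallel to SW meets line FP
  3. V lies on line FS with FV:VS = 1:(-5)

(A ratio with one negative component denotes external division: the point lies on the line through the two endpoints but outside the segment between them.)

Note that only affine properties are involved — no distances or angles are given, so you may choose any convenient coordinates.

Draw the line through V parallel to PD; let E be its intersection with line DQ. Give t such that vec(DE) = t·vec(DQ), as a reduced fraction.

Set F = (0, 0), S = (1, 0), P = (0, 1), D = (5, 1); any affine frame gives the same invariant.
1. W is the midpoint of DF ⇒ W = (5/2, 1/2)
2. Q is where the line through D parallel to SW meets line FP ⇒ Q = (0, -2/3)
3. V lies on line FS with FV:VS = 1:(-5) ⇒ V = (-1/4, 0)
through V parallel to PD: direction (5, 0); meets DQ at E = (2, 0)
E = D + t·(Q−D) with t = 3/5

t = 3/5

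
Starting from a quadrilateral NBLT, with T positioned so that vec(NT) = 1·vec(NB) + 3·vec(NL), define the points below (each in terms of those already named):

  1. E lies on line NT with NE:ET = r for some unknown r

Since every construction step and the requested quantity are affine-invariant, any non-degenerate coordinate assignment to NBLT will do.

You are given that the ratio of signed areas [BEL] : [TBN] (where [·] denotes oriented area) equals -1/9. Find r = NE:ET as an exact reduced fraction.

r = 1/2

Work in coordinates with N = (0, 0), B = (1, 0), L = (0, 1), T = (1, 3).
1. With NE:ET = r, write λ = r/(r+1) so E = N + λ·(T−N); E is affine-linear in λ
Every point depending on E is an affine combination of E and λ-independent points, so each such coordinate is linear in λ; the λ² term in each signed area is a multiple of (T−N)×(T−N) = 0, so 2·[BEL] and 2·[TBN] are each linear in λ. Evaluating at λ=0 and λ=1:
  2·[BEL] = 4·λ − 1,   2·[TBN] = -3
So [BEL]:[TBN] = (4·λ − 1) / (-3). Setting this equal to -1/9:
  4·λ − 1 = -1/9·(-3)  ⇒  λ = 1/3
Then r = λ/(1−λ) = (1/3)/(2/3) = 1/2. Check: with r = 1/2, E = (1/3, 1) and [BEL]:[TBN] = -1/9 as required.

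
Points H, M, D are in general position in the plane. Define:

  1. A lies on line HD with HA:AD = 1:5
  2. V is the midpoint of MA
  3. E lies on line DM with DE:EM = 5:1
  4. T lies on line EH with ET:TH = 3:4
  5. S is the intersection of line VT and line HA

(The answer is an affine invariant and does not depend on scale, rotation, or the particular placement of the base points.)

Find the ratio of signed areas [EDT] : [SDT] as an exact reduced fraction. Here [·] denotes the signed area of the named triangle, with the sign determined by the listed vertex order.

Choose coordinates H = (0, 0), M = (1, 0), D = (0, 1).
1. A lies on line HD with HA:AD = 1:5 ⇒ A = (0, 1/6)
2. V is the midpoint of MA ⇒ V = (1/2, 1/12)
3. E lies on line DM with DE:EM = 5:1 ⇒ E = (5/6, 1/6)
4. T lies on line EH with ET:TH = 3:4 ⇒ T = (10/21, 2/21)
5. S is the intersection of line VT and line HA ⇒ S = (0, 1/3)
2·[EDT] = 5/14, 2·[SDT] = -20/63
[EDT]:[SDT] = 5/14:-20/63 = -9/8

[EDT]:[SDT] = -9/8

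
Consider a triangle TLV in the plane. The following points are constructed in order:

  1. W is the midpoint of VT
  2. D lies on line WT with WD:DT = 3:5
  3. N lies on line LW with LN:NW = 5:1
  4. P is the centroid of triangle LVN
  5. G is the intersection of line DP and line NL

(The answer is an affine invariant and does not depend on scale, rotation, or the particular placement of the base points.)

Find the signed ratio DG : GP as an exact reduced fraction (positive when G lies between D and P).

Work in coordinates with T = (0, 0), L = (1, 0), V = (0, 1).
1. W is the midpoint of VT ⇒ W = (0, 1/2)
2. D lies on line WT with WD:DT = 3:5 ⇒ D = (0, 5/16)
3. N lies on line LW with LN:NW = 5:1 ⇒ N = (1/6, 5/12)
4. P is the centroid of triangle LVN ⇒ P = (7/18, 17/36)
5. G is the intersection of line DP and line NL ⇒ G = (7/34, 27/68)
G = D + t·(P−D) with t = 9/17, so DG:GP = t:(1−t) = 9/17:8/17

DG:GP = 9/8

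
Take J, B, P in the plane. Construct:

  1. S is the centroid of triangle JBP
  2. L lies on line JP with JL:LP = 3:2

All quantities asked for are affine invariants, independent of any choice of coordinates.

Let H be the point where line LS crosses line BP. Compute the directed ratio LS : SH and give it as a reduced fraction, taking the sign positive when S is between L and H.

LS:SH = 1/5

Work in coordinates with J = (0, 0), B = (1, 0), P = (0, 1).
1. S is the centroid of triangle JBP ⇒ S = (1/3, 1/3)
2. L lies on line JP with JL:LP = 3:2 ⇒ L = (0, 3/5)
line LS meets BP at H = (2, -1)
S = L + t·(H−L) with t = 1/6, so LS:SH = 1/6:5/6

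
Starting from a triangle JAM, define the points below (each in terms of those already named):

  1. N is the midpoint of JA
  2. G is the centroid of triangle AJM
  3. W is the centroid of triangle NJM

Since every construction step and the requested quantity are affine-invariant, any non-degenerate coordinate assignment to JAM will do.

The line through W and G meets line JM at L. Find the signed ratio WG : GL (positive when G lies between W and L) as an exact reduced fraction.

Set J = (0, 0), A = (1, 0), M = (0, 1); any affine frame gives the same invariant.
1. N is the midpoint of JA ⇒ N = (1/2, 0)
2. G is the centroid of triangle AJM ⇒ G = (1/3, 1/3)
3. W is the centroid of triangle NJM ⇒ W = (1/6, 1/3)
line WG meets JM at L = (0, 1/3)
G = W + t·(L−W) with t = -1, so WG:GL = -1:2

WG:GL = -1/2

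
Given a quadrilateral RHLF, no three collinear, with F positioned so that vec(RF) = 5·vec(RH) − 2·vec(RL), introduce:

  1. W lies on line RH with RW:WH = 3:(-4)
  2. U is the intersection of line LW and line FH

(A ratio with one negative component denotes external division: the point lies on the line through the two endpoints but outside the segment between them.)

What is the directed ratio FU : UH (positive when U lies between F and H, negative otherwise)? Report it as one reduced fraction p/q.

Assign R = (0, 0), H = (1, 0), L = (0, 1), F = (5, -2) — the answer is frame-independent, so this choice is without loss of generality.
1. W lies on line RH with RW:WH = 3:(-4) ⇒ W = (-3, 0)
2. U is the intersection of line LW and line FH ⇒ U = (-3/5, 4/5)
U = F + t·(H−F) with t = 7/5, so FU:UH = t:(1−t) = 7/5:-2/5

FU:UH = -7/2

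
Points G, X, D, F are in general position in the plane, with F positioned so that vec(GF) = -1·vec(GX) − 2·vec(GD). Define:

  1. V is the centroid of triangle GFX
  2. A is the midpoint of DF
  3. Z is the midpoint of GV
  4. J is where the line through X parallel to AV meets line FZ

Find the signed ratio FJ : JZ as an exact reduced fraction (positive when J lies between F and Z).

FJ:JZ = -4

Set G = (0, 0), X = (1, 0), D = (0, 1), F = (-1, -2); any affine frame gives the same invariant.
1. V is the centroid of triangle GFX ⇒ V = (0, -2/3)
2. A is the midpoint of DF ⇒ A = (-1/2, -1/2)
3. Z is the midpoint of GV ⇒ Z = (0, -1/3)
4. J is where the line through X parallel to AV meets line FZ ⇒ J = (1/3, 2/9)
J = F + t·(Z−F) with t = 4/3, so FJ:JZ = t:(1−t) = 4/3:-1/3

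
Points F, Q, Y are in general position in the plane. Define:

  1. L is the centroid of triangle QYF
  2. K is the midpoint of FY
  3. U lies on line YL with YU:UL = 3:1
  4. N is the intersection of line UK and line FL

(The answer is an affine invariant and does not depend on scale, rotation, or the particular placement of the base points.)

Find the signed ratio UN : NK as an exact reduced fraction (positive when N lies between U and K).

UN:NK = -1/2

Work in coordinates with F = (0, 0), Q = (1, 0), Y = (0, 1).
1. L is the centroid of triangle QYF ⇒ L = (1/3, 1/3)
2. K is the midpoint of FY ⇒ K = (0, 1/2)
3. U lies on line YL with YU:UL = 3:1 ⇒ U = (1/4, 1/2)
4. N is the intersection of line UK and line FL ⇒ N = (1/2, 1/2)
N = U + t·(K−U) with t = -1, so UN:NK = t:(1−t) = -1:2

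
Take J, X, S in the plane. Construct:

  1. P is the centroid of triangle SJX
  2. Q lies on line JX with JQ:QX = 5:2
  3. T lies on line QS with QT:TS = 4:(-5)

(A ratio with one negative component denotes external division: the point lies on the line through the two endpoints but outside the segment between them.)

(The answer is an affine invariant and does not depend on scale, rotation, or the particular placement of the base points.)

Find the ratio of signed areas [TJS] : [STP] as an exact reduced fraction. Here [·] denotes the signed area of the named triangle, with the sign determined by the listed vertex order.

Set J = (0, 0), X = (1, 0), S = (0, 1); any affine frame gives the same invariant.
1. P is the centroid of triangle SJX ⇒ P = (1/3, 1/3)
2. Q lies on line JX with JQ:QX = 5:2 ⇒ Q = (5/7, 0)
3. T lies on line QS with QT:TS = 4:(-5) ⇒ T = (25/7, -4)
2·[TJS] = -25/7, 2·[STP] = -5/7
[TJS]:[STP] = -25/7:-5/7 = 5

[TJS]:[STP] = 5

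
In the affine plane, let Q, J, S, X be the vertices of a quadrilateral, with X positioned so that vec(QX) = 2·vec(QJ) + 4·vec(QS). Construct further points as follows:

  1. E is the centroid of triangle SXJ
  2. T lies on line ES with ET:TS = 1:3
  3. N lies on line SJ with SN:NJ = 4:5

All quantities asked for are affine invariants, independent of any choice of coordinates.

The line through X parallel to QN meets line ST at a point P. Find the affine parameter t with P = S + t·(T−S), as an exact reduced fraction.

t = -8/7

Work in coordinates with Q = (0, 0), J = (1, 0), S = (0, 1), X = (2, 4).
1. E is the centroid of triangle SXJ ⇒ E = (1, 5/3)
2. T lies on line ES with ET:TS = 1:3 ⇒ T = (3/4, 3/2)
3. N lies on line SJ with SN:NJ = 4:5 ⇒ N = (4/9, 5/9)
through X parallel to QN: direction (4/9, 5/9); meets ST at P = (-6/7, 3/7)
P = S + t·(T−S) with t = -8/7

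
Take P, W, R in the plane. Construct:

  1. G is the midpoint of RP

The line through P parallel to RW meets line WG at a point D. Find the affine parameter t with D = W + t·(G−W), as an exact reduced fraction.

t = 2

Assign P = (0, 0), W = (1, 0), R = (0, 1) — the answer is frame-independent, so this choice is without loss of generality.
1. G is the midpoint of RP ⇒ G = (0, 1/2)
through P parallel to RW: direction (1, -1); meets WG at D = (-1, 1)
D = W + t·(G−W) with t = 2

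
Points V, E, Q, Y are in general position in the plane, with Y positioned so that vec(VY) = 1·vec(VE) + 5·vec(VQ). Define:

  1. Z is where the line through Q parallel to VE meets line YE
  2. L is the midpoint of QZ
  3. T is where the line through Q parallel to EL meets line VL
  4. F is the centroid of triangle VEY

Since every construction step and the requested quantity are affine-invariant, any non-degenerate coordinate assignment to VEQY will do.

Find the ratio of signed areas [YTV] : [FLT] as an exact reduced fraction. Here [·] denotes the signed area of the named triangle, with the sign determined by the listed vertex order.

[YTV]:[FLT] = 9

Set V = (0, 0), E = (1, 0), Q = (0, 1), Y = (1, 5); any affine frame gives the same invariant.
1. Z is where the line through Q parallel to VE meets line YE ⇒ Z = (1, 1)
2. L is the midpoint of QZ ⇒ L = (1/2, 1)
3. T is where the line through Q parallel to EL meets line VL ⇒ T = (1/4, 1/2)
4. F is the centroid of triangle VEY ⇒ F = (2/3, 5/3)
2·[YTV] = -3/4, 2·[FLT] = -1/12
[YTV]:[FLT] = -3/4:-1/12 = 9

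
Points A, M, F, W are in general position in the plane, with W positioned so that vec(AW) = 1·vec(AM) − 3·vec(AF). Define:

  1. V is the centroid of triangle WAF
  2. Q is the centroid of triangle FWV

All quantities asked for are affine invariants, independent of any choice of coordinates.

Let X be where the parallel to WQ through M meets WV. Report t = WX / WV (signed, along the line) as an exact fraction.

Assign A = (0, 0), M = (1, 0), F = (0, 1), W = (1, -3) — the answer is frame-independent, so this choice is without loss of generality.
1. V is the centroid of triangle WAF ⇒ V = (1/3, -2/3)
2. Q is the centroid of triangle FWV ⇒ Q = (4/9, -8/9)
through M parallel to WQ: direction (-5/9, 19/9); meets WV at X = (11, -38)
X = W + t·(V−W) with t = -15

t = -15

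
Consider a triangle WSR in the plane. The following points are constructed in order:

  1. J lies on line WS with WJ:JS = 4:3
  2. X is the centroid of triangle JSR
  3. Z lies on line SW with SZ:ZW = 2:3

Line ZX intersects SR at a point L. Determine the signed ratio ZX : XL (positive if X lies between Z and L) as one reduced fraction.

Work in coordinates with W = (0, 0), S = (1, 0), R = (0, 1).
1. J lies on line WS with WJ:JS = 4:3 ⇒ J = (4/7, 0)
2. X is the centroid of triangle JSR ⇒ X = (11/21, 1/3)
3. Z lies on line SW with SZ:ZW = 2:3 ⇒ Z = (3/5, 0)
line ZX meets SR at L = (13/27, 14/27)
X = Z + t·(L−Z) with t = 9/14, so ZX:XL = 9/14:5/14

ZX:XL = 9/5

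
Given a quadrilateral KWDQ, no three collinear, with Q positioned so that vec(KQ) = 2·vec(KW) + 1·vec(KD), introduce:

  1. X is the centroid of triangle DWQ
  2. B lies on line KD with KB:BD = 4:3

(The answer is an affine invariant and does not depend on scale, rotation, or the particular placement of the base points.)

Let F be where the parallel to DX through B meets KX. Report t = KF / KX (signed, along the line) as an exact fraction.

Work in coordinates with K = (0, 0), W = (1, 0), D = (0, 1), Q = (2, 1).
1. X is the centroid of triangle DWQ ⇒ X = (1, 2/3)
2. B lies on line KD with KB:BD = 4:3 ⇒ B = (0, 4/7)
through B parallel to DX: direction (1, -1/3); meets KX at F = (4/7, 8/21)
F = K + t·(X−K) with t = 4/7

t = 4/7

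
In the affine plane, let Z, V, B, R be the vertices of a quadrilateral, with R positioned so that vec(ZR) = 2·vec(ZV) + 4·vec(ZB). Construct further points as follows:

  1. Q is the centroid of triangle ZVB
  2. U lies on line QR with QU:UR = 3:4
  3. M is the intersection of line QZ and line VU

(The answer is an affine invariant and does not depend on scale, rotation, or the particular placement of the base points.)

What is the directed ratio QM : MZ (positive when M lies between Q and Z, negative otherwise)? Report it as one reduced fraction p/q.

Assign Z = (0, 0), V = (1, 0), B = (0, 1), R = (2, 4) — the answer is frame-independent, so this choice is without loss of generality.
1. Q is the centroid of triangle ZVB ⇒ Q = (1/3, 1/3)
2. U lies on line QR with QU:UR = 3:4 ⇒ U = (22/21, 40/21)
3. M is the intersection of line QZ and line VU ⇒ M = (40/39, 40/39)
M = Q + t·(Z−Q) with t = -27/13, so QM:MZ = t:(1−t) = -27/13:40/13

QM:MZ = -27/40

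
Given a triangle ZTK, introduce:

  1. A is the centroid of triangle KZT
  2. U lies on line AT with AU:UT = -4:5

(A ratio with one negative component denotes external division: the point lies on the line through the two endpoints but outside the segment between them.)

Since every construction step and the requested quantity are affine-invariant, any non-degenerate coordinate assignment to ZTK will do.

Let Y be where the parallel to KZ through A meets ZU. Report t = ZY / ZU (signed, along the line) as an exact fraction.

Set Z = (0, 0), T = (1, 0), K = (0, 1); any affine frame gives the same invariant.
1. A is the centroid of triangle KZT ⇒ A = (1/3, 1/3)
2. U lies on line AT with AU:UT = -4:5 ⇒ U = (-7/3, 5/3)
through A parallel to KZ: direction (0, -1); meets ZU at Y = (1/3, -5/21)
Y = Z + t·(U−Z) with t = -1/7

t = -1/7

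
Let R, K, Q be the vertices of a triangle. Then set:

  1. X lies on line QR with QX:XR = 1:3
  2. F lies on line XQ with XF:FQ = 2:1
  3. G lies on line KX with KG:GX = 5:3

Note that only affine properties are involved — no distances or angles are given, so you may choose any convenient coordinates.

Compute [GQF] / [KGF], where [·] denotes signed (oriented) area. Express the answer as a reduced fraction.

[GQF]:[KGF] = -3/10

Work in coordinates with R = (0, 0), K = (1, 0), Q = (0, 1).
1. X lies on line QR with QX:XR = 1:3 ⇒ X = (0, 3/4)
2. F lies on line XQ with XF:FQ = 2:1 ⇒ F = (0, 11/12)
3. G lies on line KX with KG:GX = 5:3 ⇒ G = (3/8, 15/32)
2·[GQF] = 1/32, 2·[KGF] = -5/48
[GQF]:[KGF] = 1/32:-5/48 = -3/10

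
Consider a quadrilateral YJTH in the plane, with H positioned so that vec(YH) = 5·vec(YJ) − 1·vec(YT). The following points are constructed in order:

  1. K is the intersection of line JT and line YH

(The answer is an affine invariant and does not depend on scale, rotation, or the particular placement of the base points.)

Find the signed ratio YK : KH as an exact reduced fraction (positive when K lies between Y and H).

YK:KH = 1/3

Work in coordinates with Y = (0, 0), J = (1, 0), T = (0, 1), H = (5, -1).
1. K is the intersection of line JT and line YH ⇒ K = (5/4, -1/4)
K = Y + t·(H−Y) with t = 1/4, so YK:KH = t:(1−t) = 1/4:3/4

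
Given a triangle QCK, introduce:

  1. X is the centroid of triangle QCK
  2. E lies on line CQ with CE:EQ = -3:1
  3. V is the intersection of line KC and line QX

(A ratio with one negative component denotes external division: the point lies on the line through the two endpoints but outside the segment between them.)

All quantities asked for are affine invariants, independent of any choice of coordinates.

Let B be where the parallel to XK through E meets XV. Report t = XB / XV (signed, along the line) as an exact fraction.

Set Q = (0, 0), C = (1, 0), K = (0, 1); any affine frame gives the same invariant.
1. X is the centroid of triangle QCK ⇒ X = (1/3, 1/3)
2. E lies on line CQ with CE:EQ = -3:1 ⇒ E = (-1/2, 0)
3. V is the intersection of line KC and line QX ⇒ V = (1/2, 1/2)
through E parallel to XK: direction (-1/3, 2/3); meets XV at B = (-1/3, -1/3)
B = X + t·(V−X) with t = -4

t = -4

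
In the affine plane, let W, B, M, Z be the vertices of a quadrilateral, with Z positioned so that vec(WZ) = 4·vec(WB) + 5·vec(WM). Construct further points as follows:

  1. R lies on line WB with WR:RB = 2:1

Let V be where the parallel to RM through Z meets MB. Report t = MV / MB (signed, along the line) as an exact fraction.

t = 20

Assign W = (0, 0), B = (1, 0), M = (0, 1), Z = (4, 5) — the answer is frame-independent, so this choice is without loss of generality.
1. R lies on line WB with WR:RB = 2:1 ⇒ R = (2/3, 0)
through Z parallel to RM: direction (-2/3, 1); meets MB at V = (20, -19)
V = M + t·(B−M) with t = 20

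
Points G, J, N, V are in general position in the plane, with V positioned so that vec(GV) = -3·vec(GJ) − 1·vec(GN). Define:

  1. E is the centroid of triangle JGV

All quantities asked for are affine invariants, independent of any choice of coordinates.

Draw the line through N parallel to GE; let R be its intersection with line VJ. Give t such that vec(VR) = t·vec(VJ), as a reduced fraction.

Set G = (0, 0), J = (1, 0), N = (0, 1), V = (-3, -1); any affine frame gives the same invariant.
1. E is the centroid of triangle JGV ⇒ E = (-2/3, -1/3)
through N parallel to GE: direction (-2/3, -1/3); meets VJ at R = (-5, -3/2)
R = V + t·(J−V) with t = -1/2

t = -1/2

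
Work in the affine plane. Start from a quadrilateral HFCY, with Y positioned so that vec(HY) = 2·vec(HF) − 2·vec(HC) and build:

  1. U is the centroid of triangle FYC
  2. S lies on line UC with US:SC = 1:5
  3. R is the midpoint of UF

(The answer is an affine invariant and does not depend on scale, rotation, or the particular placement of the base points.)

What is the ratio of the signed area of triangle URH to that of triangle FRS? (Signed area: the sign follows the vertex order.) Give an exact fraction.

[URH]:[FRS] = -6

Work in coordinates with H = (0, 0), F = (1, 0), C = (0, 1), Y = (2, -2).
1. U is the centroid of triangle FYC ⇒ U = (1, -1/3)
2. S lies on line UC with US:SC = 1:5 ⇒ S = (5/6, -1/9)
3. R is the midpoint of UF ⇒ R = (1, -1/6)
2·[URH] = 1/6, 2·[FRS] = -1/36
[URH]:[FRS] = 1/6:-1/36 = -6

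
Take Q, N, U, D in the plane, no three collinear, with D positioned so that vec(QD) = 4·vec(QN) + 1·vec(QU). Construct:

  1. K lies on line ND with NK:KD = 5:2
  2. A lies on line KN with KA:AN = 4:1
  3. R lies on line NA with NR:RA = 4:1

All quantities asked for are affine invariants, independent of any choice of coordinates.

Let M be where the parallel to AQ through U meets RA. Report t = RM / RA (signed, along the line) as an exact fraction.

t = 51

Assign Q = (0, 0), N = (1, 0), U = (0, 1), D = (4, 1) — the answer is frame-independent, so this choice is without loss of generality.
1. K lies on line ND with NK:KD = 5:2 ⇒ K = (22/7, 5/7)
2. A lies on line KN with KA:AN = 4:1 ⇒ A = (10/7, 1/7)
3. R lies on line NA with NR:RA = 4:1 ⇒ R = (47/35, 4/35)
through U parallel to AQ: direction (-10/7, -1/7); meets RA at M = (40/7, 11/7)
M = R + t·(A−R) with t = 51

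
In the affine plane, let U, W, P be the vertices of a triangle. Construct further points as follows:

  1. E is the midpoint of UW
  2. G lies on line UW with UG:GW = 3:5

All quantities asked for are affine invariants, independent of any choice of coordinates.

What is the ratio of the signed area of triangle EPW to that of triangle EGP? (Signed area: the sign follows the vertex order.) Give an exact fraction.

Set U = (0, 0), W = (1, 0), P = (0, 1); any affine frame gives the same invariant.
1. E is the midpoint of UW ⇒ E = (1/2, 0)
2. G lies on line UW with UG:GW = 3:5 ⇒ G = (3/8, 0)
2·[EPW] = -1/2, 2·[EGP] = -1/8
[EPW]:[EGP] = -1/2:-1/8 = 4

[EPW]:[EGP] = 4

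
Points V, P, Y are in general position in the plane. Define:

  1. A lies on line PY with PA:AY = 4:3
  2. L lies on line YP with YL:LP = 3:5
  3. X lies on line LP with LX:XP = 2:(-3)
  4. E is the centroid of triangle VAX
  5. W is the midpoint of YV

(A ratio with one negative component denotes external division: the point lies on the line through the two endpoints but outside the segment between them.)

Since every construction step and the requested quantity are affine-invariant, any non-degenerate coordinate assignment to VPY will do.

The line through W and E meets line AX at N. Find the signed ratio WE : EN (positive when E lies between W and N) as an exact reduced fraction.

Set V = (0, 0), P = (1, 0), Y = (0, 1); any affine frame gives the same invariant.
1. A lies on line PY with PA:AY = 4:3 ⇒ A = (3/7, 4/7)
2. L lies on line YP with YL:LP = 3:5 ⇒ L = (3/8, 5/8)
3. X lies on line LP with LX:XP = 2:(-3) ⇒ X = (-7/8, 15/8)
4. E is the centroid of triangle VAX ⇒ E = (-25/168, 137/168)
5. W is the midpoint of YV ⇒ W = (0, 1/2)
line WE meets AX at N = (-25/56, 81/56)
E = W + t·(N−W) with t = 1/3, so WE:EN = 1/3:2/3

WE:EN = 1/2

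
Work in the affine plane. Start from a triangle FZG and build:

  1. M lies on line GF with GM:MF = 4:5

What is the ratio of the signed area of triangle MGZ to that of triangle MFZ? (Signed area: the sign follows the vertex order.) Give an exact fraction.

Work in coordinates with F = (0, 0), Z = (1, 0), G = (0, 1).
1. M lies on line GF with GM:MF = 4:5 ⇒ M = (0, 5/9)
2·[MGZ] = -4/9, 2·[MFZ] = 5/9
[MGZ]:[MFZ] = -4/9:5/9 = -4/5

[MGZ]:[MFZ] = -4/5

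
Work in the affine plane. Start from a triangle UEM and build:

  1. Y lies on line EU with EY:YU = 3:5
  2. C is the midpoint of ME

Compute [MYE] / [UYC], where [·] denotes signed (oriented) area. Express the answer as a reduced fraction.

[MYE]:[UYC] = 6/5

Work in coordinates with U = (0, 0), E = (1, 0), M = (0, 1).
1. Y lies on line EU with EY:YU = 3:5 ⇒ Y = (5/8, 0)
2. C is the midpoint of ME ⇒ C = (1/2, 1/2)
2·[MYE] = 3/8, 2·[UYC] = 5/16
[MYE]:[UYC] = 3/8:5/16 = 6/5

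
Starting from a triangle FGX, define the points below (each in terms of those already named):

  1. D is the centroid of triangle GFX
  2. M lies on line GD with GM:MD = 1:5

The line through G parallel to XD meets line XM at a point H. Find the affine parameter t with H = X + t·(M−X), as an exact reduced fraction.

t = 6/5

Set F = (0, 0), G = (1, 0), X = (0, 1); any affine frame gives the same invariant.
1. D is the centroid of triangle GFX ⇒ D = (1/3, 1/3)
2. M lies on line GD with GM:MD = 1:5 ⇒ M = (8/9, 1/18)
through G parallel to XD: direction (1/3, -2/3); meets XM at H = (16/15, -2/15)
H = X + t·(M−X) with t = 6/5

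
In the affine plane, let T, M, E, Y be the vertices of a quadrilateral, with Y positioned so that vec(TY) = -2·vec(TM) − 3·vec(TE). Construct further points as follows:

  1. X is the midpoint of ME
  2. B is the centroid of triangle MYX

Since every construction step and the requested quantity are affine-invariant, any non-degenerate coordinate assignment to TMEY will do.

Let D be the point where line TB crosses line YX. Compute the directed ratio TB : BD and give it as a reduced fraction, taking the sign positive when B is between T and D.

TB:BD = -3/2

Choose coordinates T = (0, 0), M = (1, 0), E = (0, 1), Y = (-2, -3).
1. X is the midpoint of ME ⇒ X = (1/2, 1/2)
2. B is the centroid of triangle MYX ⇒ B = (-1/6, -5/6)
line TB meets YX at D = (-1/18, -5/18)
B = T + t·(D−T) with t = 3, so TB:BD = 3:-2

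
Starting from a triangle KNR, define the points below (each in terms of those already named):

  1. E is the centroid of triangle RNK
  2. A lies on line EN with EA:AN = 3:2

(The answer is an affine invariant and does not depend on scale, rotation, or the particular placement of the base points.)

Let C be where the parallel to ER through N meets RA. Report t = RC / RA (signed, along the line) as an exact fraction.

Work in coordinates with K = (0, 0), N = (1, 0), R = (0, 1).
1. E is the centroid of triangle RNK ⇒ E = (1/3, 1/3)
2. A lies on line EN with EA:AN = 3:2 ⇒ A = (11/15, 2/15)
through N parallel to ER: direction (-1/3, 2/3); meets RA at C = (11/9, -4/9)
C = R + t·(A−R) with t = 5/3

t = 5/3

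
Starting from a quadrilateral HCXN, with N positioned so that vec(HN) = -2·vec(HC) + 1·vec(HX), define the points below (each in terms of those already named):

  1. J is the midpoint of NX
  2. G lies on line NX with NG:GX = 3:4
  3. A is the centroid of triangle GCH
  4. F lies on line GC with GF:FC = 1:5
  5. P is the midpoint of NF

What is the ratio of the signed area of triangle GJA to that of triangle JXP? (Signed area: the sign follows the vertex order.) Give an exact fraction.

[GJA]:[JXP] = 8/7

Work in coordinates with H = (0, 0), C = (1, 0), X = (0, 1), N = (-2, 1).
1. J is the midpoint of NX ⇒ J = (-1, 1)
2. G lies on line NX with NG:GX = 3:4 ⇒ G = (-8/7, 1)
3. A is the centroid of triangle GCH ⇒ A = (-1/21, 1/3)
4. F lies on line GC with GF:FC = 1:5 ⇒ F = (-11/14, 5/6)
5. P is the midpoint of NF ⇒ P = (-39/28, 11/12)
2·[GJA] = -2/21, 2·[JXP] = -1/12
[GJA]:[JXP] = -2/21:-1/12 = 8/7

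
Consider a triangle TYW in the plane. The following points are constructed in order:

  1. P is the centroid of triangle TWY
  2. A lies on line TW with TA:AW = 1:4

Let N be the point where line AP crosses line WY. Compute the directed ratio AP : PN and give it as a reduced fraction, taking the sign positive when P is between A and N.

AP:PN = 7/5

Set T = (0, 0), Y = (1, 0), W = (0, 1); any affine frame gives the same invariant.
1. P is the centroid of triangle TWY ⇒ P = (1/3, 1/3)
2. A lies on line TW with TA:AW = 1:4 ⇒ A = (0, 1/5)
line AP meets WY at N = (4/7, 3/7)
P = A + t·(N−A) with t = 7/12, so AP:PN = 7/12:5/12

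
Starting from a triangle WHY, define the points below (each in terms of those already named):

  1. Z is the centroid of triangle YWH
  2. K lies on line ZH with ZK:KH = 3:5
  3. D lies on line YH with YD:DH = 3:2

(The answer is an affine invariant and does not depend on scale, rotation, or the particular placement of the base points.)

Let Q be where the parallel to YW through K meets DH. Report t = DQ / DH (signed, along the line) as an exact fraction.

t = -1/24

Set W = (0, 0), H = (1, 0), Y = (0, 1); any affine frame gives the same invariant.
1. Z is the centroid of triangle YWH ⇒ Z = (1/3, 1/3)
2. K lies on line ZH with ZK:KH = 3:5 ⇒ K = (7/12, 5/24)
3. D lies on line YH with YD:DH = 3:2 ⇒ D = (3/5, 2/5)
through K parallel to YW: direction (0, -1); meets DH at Q = (7/12, 5/12)
Q = D + t·(H−D) with t = -1/24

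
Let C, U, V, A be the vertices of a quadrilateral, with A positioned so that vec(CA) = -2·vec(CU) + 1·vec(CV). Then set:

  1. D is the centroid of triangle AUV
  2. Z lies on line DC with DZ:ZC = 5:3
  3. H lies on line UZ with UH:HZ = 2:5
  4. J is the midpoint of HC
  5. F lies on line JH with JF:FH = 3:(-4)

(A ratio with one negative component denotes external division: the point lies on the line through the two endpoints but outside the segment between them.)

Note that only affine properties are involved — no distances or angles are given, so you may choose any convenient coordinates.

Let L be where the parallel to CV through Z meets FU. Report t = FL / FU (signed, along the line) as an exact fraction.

t = 31/94

Work in coordinates with C = (0, 0), U = (1, 0), V = (0, 1), A = (-2, 1).
1. D is the centroid of triangle AUV ⇒ D = (-1/3, 2/3)
2. Z lies on line DC with DZ:ZC = 5:3 ⇒ Z = (-1/8, 1/4)
3. H lies on line UZ with UH:HZ = 2:5 ⇒ H = (19/28, 1/14)
4. J is the midpoint of HC ⇒ J = (19/56, 1/28)
5. F lies on line JH with JF:FH = 3:(-4) ⇒ F = (-19/28, -1/14)
through Z parallel to CV: direction (0, 1); meets FU at L = (-1/8, -9/188)
L = F + t·(U−F) with t = 31/94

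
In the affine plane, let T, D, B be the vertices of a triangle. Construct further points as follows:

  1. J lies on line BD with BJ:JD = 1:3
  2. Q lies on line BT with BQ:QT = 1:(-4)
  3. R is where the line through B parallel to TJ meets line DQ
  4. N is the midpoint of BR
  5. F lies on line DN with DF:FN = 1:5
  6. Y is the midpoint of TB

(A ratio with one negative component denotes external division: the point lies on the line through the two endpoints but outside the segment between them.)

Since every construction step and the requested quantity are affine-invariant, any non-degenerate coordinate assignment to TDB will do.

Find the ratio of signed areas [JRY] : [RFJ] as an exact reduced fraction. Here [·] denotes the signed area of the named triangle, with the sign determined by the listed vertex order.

[JRY]:[RFJ] = -51/58

Set T = (0, 0), D = (1, 0), B = (0, 1); any affine frame gives the same invariant.
1. J lies on line BD with BJ:JD = 1:3 ⇒ J = (1/4, 3/4)
2. Q lies on line BT with BQ:QT = 1:(-4) ⇒ Q = (0, 4/3)
3. R is where the line through B parallel to TJ meets line DQ ⇒ R = (1/13, 16/13)
4. N is the midpoint of BR ⇒ N = (1/26, 29/26)
5. F lies on line DN with DF:FN = 1:5 ⇒ F = (131/156, 29/156)
6. Y is the midpoint of TB ⇒ Y = (0, 1/2)
2·[JRY] = 17/104, 2·[RFJ] = -29/156
[JRY]:[RFJ] = 17/104:-29/156 = -51/58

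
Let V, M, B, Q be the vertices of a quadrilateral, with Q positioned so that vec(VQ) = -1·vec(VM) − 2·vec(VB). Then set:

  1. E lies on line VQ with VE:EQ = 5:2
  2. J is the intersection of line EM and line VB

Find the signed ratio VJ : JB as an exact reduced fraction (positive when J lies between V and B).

VJ:JB = -5/11

Assign V = (0, 0), M = (1, 0), B = (0, 1), Q = (-1, -2) — the answer is frame-independent, so this choice is without loss of generality.
1. E lies on line VQ with VE:EQ = 5:2 ⇒ E = (-5/7, -10/7)
2. J is the intersection of line EM and line VB ⇒ J = (0, -5/6)
J = V + t·(B−V) with t = -5/6, so VJ:JB = t:(1−t) = -5/6:11/6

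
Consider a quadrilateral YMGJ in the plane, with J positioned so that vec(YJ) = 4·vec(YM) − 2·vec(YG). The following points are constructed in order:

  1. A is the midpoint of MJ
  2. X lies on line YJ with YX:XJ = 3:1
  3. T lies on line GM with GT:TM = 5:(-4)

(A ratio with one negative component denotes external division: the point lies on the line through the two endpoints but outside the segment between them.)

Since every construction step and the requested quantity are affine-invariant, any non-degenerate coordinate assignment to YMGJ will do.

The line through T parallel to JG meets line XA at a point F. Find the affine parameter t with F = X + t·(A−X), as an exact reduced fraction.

Set Y = (0, 0), M = (1, 0), G = (0, 1), J = (4, -2); any affine frame gives the same invariant.
1. A is the midpoint of MJ ⇒ A = (5/2, -1)
2. X lies on line YJ with YX:XJ = 3:1 ⇒ X = (3, -3/2)
3. T lies on line GM with GT:TM = 5:(-4) ⇒ T = (5, -4)
through T parallel to JG: direction (-4, 3); meets XA at F = (7, -11/2)
F = X + t·(A−X) with t = -8

t = -8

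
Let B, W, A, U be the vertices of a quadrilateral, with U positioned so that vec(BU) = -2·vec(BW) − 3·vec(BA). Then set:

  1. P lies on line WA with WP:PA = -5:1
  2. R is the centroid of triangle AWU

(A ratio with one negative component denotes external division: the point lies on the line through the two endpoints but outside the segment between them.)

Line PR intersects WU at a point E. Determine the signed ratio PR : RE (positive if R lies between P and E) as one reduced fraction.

PR:RE = 11/4

Choose coordinates B = (0, 0), W = (1, 0), A = (0, 1), U = (-2, -3).
1. P lies on line WA with WP:PA = -5:1 ⇒ P = (-1/4, 5/4)
2. R is the centroid of triangle AWU ⇒ R = (-1/3, -2/3)
line PR meets WU at E = (-4/11, -15/11)
R = P + t·(E−P) with t = 11/15, so PR:RE = 11/15:4/15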